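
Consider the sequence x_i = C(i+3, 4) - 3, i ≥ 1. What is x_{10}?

712

C(13, 4) = 715, so x_{10} = 712.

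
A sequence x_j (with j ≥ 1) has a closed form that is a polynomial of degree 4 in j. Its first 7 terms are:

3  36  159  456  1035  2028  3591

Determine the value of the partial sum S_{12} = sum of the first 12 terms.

82602

1st diffs: 33, 123, 297, 579, 993, 1563.
2nd diffs: 90, 174, 282, 414, 570.
3rd diffs: 84, 108, 132, 156.
4th diffs: 24, 24, 24 (constant).
Newton forward-difference form: x_j = 3 + 33·C(j-1,1) + 90·C(j-1,2) + 84·C(j-1,3) + 24·C(j-1,4).
Continuing: …, 5904, 9171, 13620, 19503, …, x_{12} = 27096.
Summing j = 1..12 (12 terms) gives 82602.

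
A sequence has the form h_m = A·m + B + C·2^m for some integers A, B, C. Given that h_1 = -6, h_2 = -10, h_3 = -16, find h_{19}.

-524328

Plug in m = 1, 2, 3: A + B + 2C = -6; 2A + B + 4C = -10; 3A + B + 8C = -16.
Subtracting the first from the second: A + 2C = -4.
Subtracting the second from the third: A + 4C = -6.
Solving: C = -1, A = -2, then B = -2.
Therefore h_{19} = -38 + (-2) + (-1)·524288 = -524328.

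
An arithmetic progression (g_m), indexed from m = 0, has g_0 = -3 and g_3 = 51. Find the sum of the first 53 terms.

Common difference d = (51 - (-3)) / (3 - 0) = 18.
g_m = -3 + (m - 0)·18.
g_{52} = 933; S = 53·(-3 + 933)/2 = 24645.

24645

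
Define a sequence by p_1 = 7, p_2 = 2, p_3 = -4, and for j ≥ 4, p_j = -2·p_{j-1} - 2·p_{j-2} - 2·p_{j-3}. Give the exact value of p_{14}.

-608

Iterate the recurrence:
p_4 = -10;  p_5 = 24;  p_6 = -20;  …;  p_{11} = 144;  p_{12} = -208;  p_{13} = 368;  p_{14} = -608.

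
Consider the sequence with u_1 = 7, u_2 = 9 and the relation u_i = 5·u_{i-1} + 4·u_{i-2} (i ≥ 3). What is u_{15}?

83344785353

Step forward from the initial values:
u_3 = 73;  u_4 = 401;  u_5 = 2297;  …;  u_{12} = 449673041;  u_{13} = 2563838777;  u_{14} = 14617886049;  u_{15} = 83344785353.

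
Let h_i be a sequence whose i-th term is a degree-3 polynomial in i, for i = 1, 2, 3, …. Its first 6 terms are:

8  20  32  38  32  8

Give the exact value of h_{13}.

1st diffs: 12, 12, 6, -6, -24.
2nd diffs: 0, -6, -12, -18.
3rd diffs: -6, -6, -6 (constant).
Newton forward-difference form: h_i = 8 + 12·C(i-1,1) + (-6)·C(i-1,3).
At i = 13: i-1 = 12, so h_{13} = 8 + 144 - 1320 = -1168.

-1168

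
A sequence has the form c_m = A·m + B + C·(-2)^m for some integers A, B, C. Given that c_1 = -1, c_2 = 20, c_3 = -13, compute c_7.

Plug in m = 1, 2, 3: A + B - 2C = -1; 2A + B + 4C = 20; 3A + B - 8C = -13.
Subtracting the first from the second: A + 6C = 21.
Subtracting the second from the third: A - 12C = -33.
Solving: C = 3, A = 3, then B = 2.
Therefore c_7 = 21 + 2 + 3·(-128) = -361.

-361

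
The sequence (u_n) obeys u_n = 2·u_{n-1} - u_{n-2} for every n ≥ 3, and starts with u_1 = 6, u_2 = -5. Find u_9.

Compute successive terms:
u_3 = -16; u_4 = -27; u_5 = -38; u_6 = -49; u_7 = -60; u_8 = -71; u_9 = -82.
(Characteristic roots are 1 and 1.)

-82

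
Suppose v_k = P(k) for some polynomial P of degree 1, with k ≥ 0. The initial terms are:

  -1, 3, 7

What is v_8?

1st diffs: 4, 4 (constant).
So v_k = 4k - 1.
Evaluating at k = 8 gives v_8 = 31.

31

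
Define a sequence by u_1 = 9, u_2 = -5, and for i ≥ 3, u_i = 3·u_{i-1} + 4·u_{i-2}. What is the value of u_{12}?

3355435

u_3 = 21;  u_4 = 43;  u_5 = 213;  u_6 = 811;  u_7 = 3285;  u_8 = 13099;  u_9 = 52437;  u_{10} = 209707;  u_{11} = 838869;  u_{12} = 3355435.
(Characteristic roots are 4 and -1.)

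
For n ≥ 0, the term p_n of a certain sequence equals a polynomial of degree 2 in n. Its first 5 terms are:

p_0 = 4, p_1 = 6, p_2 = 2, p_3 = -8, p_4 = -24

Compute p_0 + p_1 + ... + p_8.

-396

1st diffs: 2, -4, -10, -16.
2nd diffs: -6, -6, -6 (constant).
Newton forward-difference form: p_n = 4 + 2·C(n,1) + (-6)·C(n,2).
Continuing: -46, -74, -108, -148.
Summing n = 0..8 (9 terms) gives -396.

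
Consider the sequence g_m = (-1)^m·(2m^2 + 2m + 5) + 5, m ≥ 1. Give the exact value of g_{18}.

694

(-1)^18 = 1; 2m^2 + 2m + 5 at m=18 is 689; so g_{18} = 694.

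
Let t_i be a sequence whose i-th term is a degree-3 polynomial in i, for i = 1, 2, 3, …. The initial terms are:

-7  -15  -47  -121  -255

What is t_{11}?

1st diffs: -8, -32, -74, -134.
2nd diffs: -24, -42, -60.
3rd diffs: -18, -18 (constant).
Newton forward-difference form: t_i = -7 + (-8)·C(i-1,1) + (-24)·C(i-1,2) + (-18)·C(i-1,3).
At i = 11: i-1 = 10, so t_{11} = -7 - 80 - 1080 - 2160 = -3327.

-3327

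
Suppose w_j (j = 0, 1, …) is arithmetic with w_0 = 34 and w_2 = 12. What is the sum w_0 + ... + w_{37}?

-6441

Common difference d = (12 - 34) / (2 - 0) = -11.
w_j = 34 + (j - 0)·(-11).
w_{37} = -373; S = 38·(34 + (-373))/2 = -6441.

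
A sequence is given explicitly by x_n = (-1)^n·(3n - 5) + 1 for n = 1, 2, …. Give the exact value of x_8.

(-1)^8 = 1; 3n - 5 at n=8 is 19; so x_8 = 20.

20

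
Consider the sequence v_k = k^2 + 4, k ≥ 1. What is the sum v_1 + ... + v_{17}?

Over k = 1..17: Σk = 153, Σk² = 1785.
Total = (1)·1785 + (4)·17 = 1853.

1853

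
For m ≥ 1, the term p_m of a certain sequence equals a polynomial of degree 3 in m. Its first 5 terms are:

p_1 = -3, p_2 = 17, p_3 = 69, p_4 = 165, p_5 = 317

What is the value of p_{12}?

1st diffs: 20, 52, 96, 152.
2nd diffs: 32, 44, 56.
3rd diffs: 12, 12 (constant).
Newton forward-difference form: p_m = -3 + 20·C(m-1,1) + 32·C(m-1,2) + 12·C(m-1,3).
At m = 12: m-1 = 11, so p_{12} = -3 + 220 + 1760 + 1980 = 3957.

3957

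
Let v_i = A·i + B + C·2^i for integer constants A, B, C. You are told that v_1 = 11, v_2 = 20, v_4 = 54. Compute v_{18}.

524380

The three given values yield: A + B + 2C = 11; 2A + B + 4C = 20; 4A + B + 16C = 54.
Subtracting the first from the second: A + 2C = 9.
Subtracting the second from the third: 2A + 12C = 34.
Solving: C = 2, A = 5, then B = 2.
So v_i = 5·i + 2 + 2·2^i; at i=18 this is 524380.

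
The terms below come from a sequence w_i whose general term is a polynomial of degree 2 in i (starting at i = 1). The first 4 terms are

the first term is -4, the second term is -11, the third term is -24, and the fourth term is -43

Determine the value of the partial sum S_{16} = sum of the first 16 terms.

1st diffs: -7, -13, -19.
2nd diffs: -6, -6 (constant).
Newton forward-difference form: w_i = -4 + (-7)·C(i-1,1) + (-6)·C(i-1,2).
Continuing: …, -68, -99, -136, -179, …, w_{16} = -739.
Summing i = 1..16 (16 terms) gives -4264.

-4264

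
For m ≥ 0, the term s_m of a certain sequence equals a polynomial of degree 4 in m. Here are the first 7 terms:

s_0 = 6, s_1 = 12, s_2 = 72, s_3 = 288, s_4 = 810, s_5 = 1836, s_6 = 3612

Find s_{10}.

1st diffs: 6, 60, 216, 522, 1026, 1776.
2nd diffs: 54, 156, 306, 504, 750.
3rd diffs: 102, 150, 198, 246.
4th diffs: 48, 48, 48 (constant).
Newton forward-difference form: s_m = 6 + 6·C(m,1) + 54·C(m,2) + 102·C(m,3) + 48·C(m,4).
At m = 10: m = 10, so s_{10} = 6 + 60 + 2430 + 12240 + 10080 = 24816.

24816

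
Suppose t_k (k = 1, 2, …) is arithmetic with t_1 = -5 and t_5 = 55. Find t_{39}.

565

Common difference d = (55 - (-5)) / (5 - 1) = 15.
t_k = -5 + (k - 1)·15.
t_{39} = -5 + 38·15 = 565.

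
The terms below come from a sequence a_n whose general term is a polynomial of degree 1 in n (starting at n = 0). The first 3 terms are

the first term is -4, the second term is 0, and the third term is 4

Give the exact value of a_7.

1st diffs: 4, 4 (constant).
So a_n = 4n - 4.
Evaluating at n = 7 gives a_7 = 24.

24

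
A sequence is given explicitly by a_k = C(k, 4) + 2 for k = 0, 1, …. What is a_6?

C(6, 4) = 15, so a_6 = 17.

17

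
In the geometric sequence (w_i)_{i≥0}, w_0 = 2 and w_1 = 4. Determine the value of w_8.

512

Common ratio r = 2.
w_i = 2·2^(i-0).
w_8 = 2·2^8 = 512.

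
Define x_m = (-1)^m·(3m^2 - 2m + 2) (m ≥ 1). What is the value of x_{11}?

-343

(-1)^11 = -1; 3m^2 - 2m + 2 at m=11 is 343; so x_{11} = -343.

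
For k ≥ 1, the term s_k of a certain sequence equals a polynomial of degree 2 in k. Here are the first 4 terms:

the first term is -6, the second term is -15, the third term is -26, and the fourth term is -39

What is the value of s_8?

1st diffs: -9, -11, -13.
2nd diffs: -2, -2 (constant).
Newton forward-difference form: s_k = -6 + (-9)·C(k-1,1) + (-2)·C(k-1,2).
At k = 8: k-1 = 7, so s_8 = -6 - 63 - 42 = -111.

-111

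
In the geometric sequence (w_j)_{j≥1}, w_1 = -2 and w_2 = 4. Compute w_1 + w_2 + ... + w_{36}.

Common ratio r = -2.
w_j = (-2)·(-2)^(j-1).
S = (-2)·((-2)^36 - 1)/(-2 - 1) = (-2)·(68719476736 - 1)/(-3) = 45812984490.

45812984490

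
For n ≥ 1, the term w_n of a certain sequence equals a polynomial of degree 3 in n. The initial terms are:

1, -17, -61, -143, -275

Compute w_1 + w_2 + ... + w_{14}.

-23100

1st diffs: -18, -44, -82, -132.
2nd diffs: -26, -38, -50.
3rd diffs: -12, -12 (constant).
So w_n = -2n^3 - n^2 - n + 5.
Continuing: …, -469, -737, -1091, -1543, …, w_{14} = -5693.
Summing n = 1..14 (14 terms) gives -23100.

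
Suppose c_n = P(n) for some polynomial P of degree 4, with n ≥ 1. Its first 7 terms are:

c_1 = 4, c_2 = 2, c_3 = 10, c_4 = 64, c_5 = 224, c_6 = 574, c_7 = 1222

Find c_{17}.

65012

1st diffs: -2, 8, 54, 160, 350, 648.
2nd diffs: 10, 46, 106, 190, 298.
3rd diffs: 36, 60, 84, 108.
4th diffs: 24, 24, 24 (constant).
Newton forward-difference form: c_n = 4 + (-2)·C(n-1,1) + 10·C(n-1,2) + 36·C(n-1,3) + 24·C(n-1,4).
At n = 17: n-1 = 16, so c_{17} = 4 - 32 + 1200 + 20160 + 43680 = 65012.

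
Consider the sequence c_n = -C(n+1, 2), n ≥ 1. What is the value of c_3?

-6

C(4, 2) = 6, so c_3 = -6.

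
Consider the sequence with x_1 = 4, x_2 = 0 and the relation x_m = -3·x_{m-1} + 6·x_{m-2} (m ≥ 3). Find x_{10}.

Step forward from the initial values:
x_3 = 24  x_4 = -72  x_5 = 360  x_6 = -1512  x_7 = 6696  x_8 = -29160  x_9 = 127656  x_{10} = -557928.

-557928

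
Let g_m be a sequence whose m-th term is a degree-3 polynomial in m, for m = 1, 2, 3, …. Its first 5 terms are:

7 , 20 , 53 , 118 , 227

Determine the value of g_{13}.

4123

1st diffs: 13, 33, 65, 109.
2nd diffs: 20, 32, 44.
3rd diffs: 12, 12 (constant).
Newton forward-difference form: g_m = 7 + 13·C(m-1,1) + 20·C(m-1,2) + 12·C(m-1,3).
At m = 13: m-1 = 12, so g_{13} = 7 + 156 + 1320 + 2640 = 4123.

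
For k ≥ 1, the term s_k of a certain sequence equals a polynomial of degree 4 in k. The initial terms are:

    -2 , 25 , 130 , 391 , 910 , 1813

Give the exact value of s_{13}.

34510

1st diffs: 27, 105, 261, 519, 903.
2nd diffs: 78, 156, 258, 384.
3rd diffs: 78, 102, 126.
4th diffs: 24, 24 (constant).
Newton forward-difference form: s_k = -2 + 27·C(k-1,1) + 78·C(k-1,2) + 78·C(k-1,3) + 24·C(k-1,4).
At k = 13: k-1 = 12, so s_{13} = -2 + 324 + 5148 + 17160 + 11880 = 34510.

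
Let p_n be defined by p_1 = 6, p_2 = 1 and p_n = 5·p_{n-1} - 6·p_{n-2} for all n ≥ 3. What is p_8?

-21881

Applying the relation repeatedly:
p_3 = -31; p_4 = -161; p_5 = -619; p_6 = -2129; p_7 = -6931; p_8 = -21881.
(Characteristic roots are 3 and 2.)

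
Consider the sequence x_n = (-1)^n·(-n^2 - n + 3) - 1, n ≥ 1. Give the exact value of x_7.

(-1)^7 = -1; -n^2 - n + 3 at n=7 is -53; so x_7 = 52.

52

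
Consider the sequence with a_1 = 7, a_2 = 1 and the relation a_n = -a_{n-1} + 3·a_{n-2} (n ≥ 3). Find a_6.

Step forward from the initial values:
a_3 = 20, a_4 = -17, a_5 = 77, a_6 = -128.

-128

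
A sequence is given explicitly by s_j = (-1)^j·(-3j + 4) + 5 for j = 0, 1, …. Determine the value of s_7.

22

(-1)^7 = -1; -3j + 4 at j=7 is -17; so s_7 = 22.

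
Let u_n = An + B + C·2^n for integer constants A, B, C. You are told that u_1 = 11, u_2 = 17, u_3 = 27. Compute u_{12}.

Write the equations: A + B + 2C = 11; 2A + B + 4C = 17; 3A + B + 8C = 27.
Subtracting the first from the second: A + 2C = 6.
Subtracting the second from the third: A + 4C = 10.
Solving: C = 2, A = 2, then B = 5.
So u_n = 2·n + 5 + 2·2^n; at n=12 this is 8221.

8221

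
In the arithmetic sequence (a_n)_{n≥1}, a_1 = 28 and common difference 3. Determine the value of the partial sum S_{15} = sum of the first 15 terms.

a_n = 28 + (n - 1)·3.
a_{15} = 70; S = 15·(28 + 70)/2 = 735.

735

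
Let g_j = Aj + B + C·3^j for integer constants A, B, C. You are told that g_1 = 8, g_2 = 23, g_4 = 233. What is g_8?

19661

The three given values yield: A + B + 3C = 8; 2A + B + 9C = 23; 4A + B + 81C = 233.
Subtracting the first from the second: A + 6C = 15.
Subtracting the second from the third: 2A + 72C = 210.
Solving: C = 3, A = -3, then B = 2.
So g_j = -3·j + 2 + 3·3^j; at j=8 this is 19661.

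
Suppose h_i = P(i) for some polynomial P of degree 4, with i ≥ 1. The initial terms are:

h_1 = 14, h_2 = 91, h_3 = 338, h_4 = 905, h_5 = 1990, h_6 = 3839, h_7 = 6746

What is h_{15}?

119210

1st diffs: 77, 247, 567, 1085, 1849, 2907.
2nd diffs: 170, 320, 518, 764, 1058.
3rd diffs: 150, 198, 246, 294.
4th diffs: 48, 48, 48 (constant).
Newton forward-difference form: h_i = 14 + 77·C(i-1,1) + 170·C(i-1,2) + 150·C(i-1,3) + 48·C(i-1,4).
At i = 15: i-1 = 14, so h_{15} = 14 + 1078 + 15470 + 54600 + 48048 = 119210.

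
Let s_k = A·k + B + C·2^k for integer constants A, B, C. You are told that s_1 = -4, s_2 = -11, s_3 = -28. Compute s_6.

-299

Write the equations: A + B + 2C = -4; 2A + B + 4C = -11; 3A + B + 8C = -28.
Subtracting the first from the second: A + 2C = -7.
Subtracting the second from the third: A + 4C = -17.
Solving: C = -5, A = 3, then B = 3.
Hence s_6 = 3·6 + 3 + (-5)·64 = -299.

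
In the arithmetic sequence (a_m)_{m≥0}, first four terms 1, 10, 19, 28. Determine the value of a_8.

73

Common difference d = 9.
a_m = 1 + (m - 0)·9.
a_8 = 1 + 8·9 = 73.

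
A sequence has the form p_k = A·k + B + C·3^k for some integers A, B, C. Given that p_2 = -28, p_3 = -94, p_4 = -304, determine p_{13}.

-6377218

Plug in k = 2, 3, 4: 2A + B + 9C = -28; 3A + B + 27C = -94; 4A + B + 81C = -304.
Subtracting the first from the second: A + 18C = -66.
Subtracting the second from the third: A + 54C = -210.
Solving: C = -4, A = 6, then B = -4.
So p_k = 6·k + (-4) + (-4)·3^k; at k=13 this is -6377218.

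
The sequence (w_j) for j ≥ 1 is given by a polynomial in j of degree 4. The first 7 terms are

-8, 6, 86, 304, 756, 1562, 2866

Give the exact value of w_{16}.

72652

1st diffs: 14, 80, 218, 452, 806, 1304.
2nd diffs: 66, 138, 234, 354, 498.
3rd diffs: 72, 96, 120, 144.
4th diffs: 24, 24, 24 (constant).
So w_j = j^4 + 2j^3 - 4j^2 - 3j - 4.
Evaluating at j = 16 gives w_{16} = 72652.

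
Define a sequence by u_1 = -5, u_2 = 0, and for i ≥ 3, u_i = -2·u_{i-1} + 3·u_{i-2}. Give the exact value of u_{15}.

-5978715

Iterate the recurrence:
u_3 = -15;  u_4 = 30;  u_5 = -105;  …;  u_{12} = 221430;  u_{13} = -664305;  u_{14} = 1992900;  u_{15} = -5978715.
(Characteristic roots are 1 and -3.)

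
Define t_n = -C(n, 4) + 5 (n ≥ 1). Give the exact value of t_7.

-30

C(7, 4) = 35, so t_7 = -30.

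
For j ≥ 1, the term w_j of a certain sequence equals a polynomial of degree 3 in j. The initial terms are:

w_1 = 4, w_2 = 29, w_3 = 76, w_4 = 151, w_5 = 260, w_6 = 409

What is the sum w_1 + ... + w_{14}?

16345

1st diffs: 25, 47, 75, 109, 149.
2nd diffs: 22, 28, 34, 40.
3rd diffs: 6, 6, 6 (constant).
Newton forward-difference form: w_j = 4 + 25·C(j-1,1) + 22·C(j-1,2) + 6·C(j-1,3).
Continuing: …, 604, 851, 1156, 1525, …, w_{14} = 3761.
Summing j = 1..14 (14 terms) gives 16345.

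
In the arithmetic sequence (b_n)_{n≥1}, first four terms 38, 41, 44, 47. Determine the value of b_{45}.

Common difference d = 3.
b_n = 38 + (n - 1)·3.
b_{45} = 38 + 44·3 = 170.

170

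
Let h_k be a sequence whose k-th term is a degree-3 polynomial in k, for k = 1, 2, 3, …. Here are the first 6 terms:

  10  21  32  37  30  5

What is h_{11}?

-600

1st diffs: 11, 11, 5, -7, -25.
2nd diffs: 0, -6, -12, -18.
3rd diffs: -6, -6, -6 (constant).
Newton forward-difference form: h_k = 10 + 11·C(k-1,1) + (-6)·C(k-1,3).
At k = 11: k-1 = 10, so h_{11} = 10 + 110 - 720 = -600.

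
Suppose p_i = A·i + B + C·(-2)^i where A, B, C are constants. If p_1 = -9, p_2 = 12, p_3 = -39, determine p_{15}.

-131115

The three given values yield: A + B - 2C = -9; 2A + B + 4C = 12; 3A + B - 8C = -39.
Subtracting the first from the second: A + 6C = 21.
Subtracting the second from the third: A - 12C = -51.
Solving: C = 4, A = -3, then B = 2.
Hence p_{15} = -3·15 + 2 + 4·(-32768) = -131115.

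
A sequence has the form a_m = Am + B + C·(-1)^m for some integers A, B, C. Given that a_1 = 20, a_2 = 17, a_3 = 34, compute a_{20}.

143

Write the equations: A + B - C = 20; 2A + B + C = 17; 3A + B - C = 34.
Subtracting the first from the second: A + 2C = -3.
Subtracting the second from the third: A - 2C = 17.
Solving: C = -5, A = 7, then B = 8.
Therefore a_{20} = 140 + 8 + (-5)·1 = 143.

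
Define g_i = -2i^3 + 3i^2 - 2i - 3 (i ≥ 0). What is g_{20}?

g_{20} = -2·20^3 + 3·20^2 - 2·20 - 3 = -14843.

-14843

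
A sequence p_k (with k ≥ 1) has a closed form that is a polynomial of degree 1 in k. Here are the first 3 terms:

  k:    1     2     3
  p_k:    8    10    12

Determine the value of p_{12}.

30

1st diffs: 2, 2 (constant).
So p_k = 2k + 6.
Evaluating at k = 12 gives p_{12} = 30.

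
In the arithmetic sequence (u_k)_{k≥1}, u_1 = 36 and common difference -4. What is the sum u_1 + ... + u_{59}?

u_k = 36 + (k - 1)·(-4).
u_{59} = -196; S = 59·(36 + (-196))/2 = -4720.

-4720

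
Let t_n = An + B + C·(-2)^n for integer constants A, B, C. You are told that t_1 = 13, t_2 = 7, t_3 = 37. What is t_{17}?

262249

The three given values yield: A + B - 2C = 13; 2A + B + 4C = 7; 3A + B - 8C = 37.
Subtracting the first from the second: A + 6C = -6.
Subtracting the second from the third: A - 12C = 30.
Solving: C = -2, A = 6, then B = 3.
So t_n = 6·n + 3 + (-2)·(-2)^n; at n=17 this is 262249.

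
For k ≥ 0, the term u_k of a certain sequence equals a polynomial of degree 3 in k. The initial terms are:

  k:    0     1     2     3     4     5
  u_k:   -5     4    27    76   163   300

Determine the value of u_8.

1131

1st diffs: 9, 23, 49, 87, 137.
2nd diffs: 14, 26, 38, 50.
3rd diffs: 12, 12, 12 (constant).
Newton forward-difference form: u_k = -5 + 9·C(k,1) + 14·C(k,2) + 12·C(k,3).
At k = 8: k = 8, so u_8 = -5 + 72 + 392 + 672 = 1131.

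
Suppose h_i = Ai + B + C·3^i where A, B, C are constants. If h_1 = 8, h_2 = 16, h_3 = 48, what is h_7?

Write the equations: A + B + 3C = 8; 2A + B + 9C = 16; 3A + B + 27C = 48.
Subtracting the first from the second: A + 6C = 8.
Subtracting the second from the third: A + 18C = 32.
Solving: C = 2, A = -4, then B = 6.
So h_i = -4·i + 6 + 2·3^i; at i=7 this is 4352.

4352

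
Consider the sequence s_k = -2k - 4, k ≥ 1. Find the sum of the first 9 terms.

-126

Over k = 1..9: Σk = 45.
Total = (-2)·45 + (-4)·9 = -126.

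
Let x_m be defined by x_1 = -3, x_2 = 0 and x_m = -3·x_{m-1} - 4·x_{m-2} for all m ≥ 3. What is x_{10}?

1116

Applying the relation repeatedly:
x_3 = 12;  x_4 = -36;  x_5 = 60;  x_6 = -36;  x_7 = -132;  x_8 = 540;  x_9 = -1092;  x_{10} = 1116.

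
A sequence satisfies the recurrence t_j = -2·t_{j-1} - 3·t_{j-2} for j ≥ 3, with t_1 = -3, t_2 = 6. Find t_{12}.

-1380

Applying the relation repeatedly:
t_3 = -3, t_4 = -12, t_5 = 33, t_6 = -30, t_7 = -39, t_8 = 168, t_9 = -219, t_{10} = -66, t_{11} = 789, t_{12} = -1380.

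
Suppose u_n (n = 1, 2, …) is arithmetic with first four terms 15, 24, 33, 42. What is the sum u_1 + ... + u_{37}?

Common difference d = 9.
u_n = 15 + (n - 1)·9.
u_{37} = 339; S = 37·(15 + 339)/2 = 6549.

6549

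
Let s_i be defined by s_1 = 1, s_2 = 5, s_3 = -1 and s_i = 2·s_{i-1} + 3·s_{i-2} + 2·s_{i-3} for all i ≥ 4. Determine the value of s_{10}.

Compute successive terms:
s_4 = 15  s_5 = 37  s_6 = 117  s_7 = 375  s_8 = 1175  s_9 = 3709  s_{10} = 11693.

11693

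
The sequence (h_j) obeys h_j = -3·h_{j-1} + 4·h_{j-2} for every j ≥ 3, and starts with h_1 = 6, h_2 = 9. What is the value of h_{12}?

2516589

Applying the relation repeatedly:
h_3 = -3, h_4 = 45, h_5 = -147, h_6 = 621, h_7 = -2451, h_8 = 9837, h_9 = -39315, h_{10} = 157293, h_{11} = -629139, h_{12} = 2516589.
(Characteristic roots are 1 and -4.)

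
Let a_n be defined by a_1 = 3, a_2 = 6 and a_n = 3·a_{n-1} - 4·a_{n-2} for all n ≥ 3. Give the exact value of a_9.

534

Iterate the recurrence:
a_3 = 6, a_4 = -6, a_5 = -42, a_6 = -102, a_7 = -138, a_8 = -6, a_9 = 534.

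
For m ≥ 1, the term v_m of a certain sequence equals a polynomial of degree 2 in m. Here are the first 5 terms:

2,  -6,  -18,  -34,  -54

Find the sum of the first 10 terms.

-820

1st diffs: -8, -12, -16, -20.
2nd diffs: -4, -4, -4 (constant).
Newton forward-difference form: v_m = 2 + (-8)·C(m-1,1) + (-4)·C(m-1,2).
Continuing: …, -78, -106, -138, -174, …, v_{10} = -214.
Summing m = 1..10 (10 terms) gives -820.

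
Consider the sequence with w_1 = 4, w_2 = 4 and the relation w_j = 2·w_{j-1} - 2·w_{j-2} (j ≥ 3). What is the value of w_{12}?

-128

Step forward from the initial values:
w_3 = 0;  w_4 = -8;  w_5 = -16;  w_6 = -16;  w_7 = 0;  w_8 = 32;  w_9 = 64;  w_{10} = 64;  w_{11} = 0;  w_{12} = -128.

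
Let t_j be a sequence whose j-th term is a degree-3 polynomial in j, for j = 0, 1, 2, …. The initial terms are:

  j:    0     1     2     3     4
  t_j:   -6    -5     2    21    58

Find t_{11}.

1325

1st diffs: 1, 7, 19, 37.
2nd diffs: 6, 12, 18.
3rd diffs: 6, 6 (constant).
So t_j = j^3 - 6.
Evaluating at j = 11 gives t_{11} = 1325.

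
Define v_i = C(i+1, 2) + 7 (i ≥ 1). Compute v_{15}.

C(16, 2) = 120, so v_{15} = 127.

127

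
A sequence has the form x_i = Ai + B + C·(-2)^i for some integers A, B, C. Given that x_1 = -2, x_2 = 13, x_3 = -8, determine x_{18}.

The three given values yield: A + B - 2C = -2; 2A + B + 4C = 13; 3A + B - 8C = -8.
Subtracting the first from the second: A + 6C = 15.
Subtracting the second from the third: A - 12C = -21.
Solving: C = 2, A = 3, then B = -1.
Therefore x_{18} = 54 + (-1) + 2·262144 = 524341.

524341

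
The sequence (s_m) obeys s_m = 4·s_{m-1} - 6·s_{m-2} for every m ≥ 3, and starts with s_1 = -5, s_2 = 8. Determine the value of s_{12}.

Applying the relation repeatedly:
s_3 = 62; s_4 = 200; s_5 = 428; s_6 = 512; s_7 = -520; s_8 = -5152; s_9 = -17488; s_{10} = -39040; s_{11} = -51232; s_{12} = 29312.

29312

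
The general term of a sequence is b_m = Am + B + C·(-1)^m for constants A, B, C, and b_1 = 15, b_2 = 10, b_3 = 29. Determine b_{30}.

Plug in m = 1, 2, 3: A + B - C = 15; 2A + B + C = 10; 3A + B - C = 29.
Subtracting the first from the second: A + 2C = -5.
Subtracting the second from the third: A - 2C = 19.
Solving: C = -6, A = 7, then B = 2.
So b_m = 7·m + 2 + (-6)·(-1)^m; at m=30 this is 206.

206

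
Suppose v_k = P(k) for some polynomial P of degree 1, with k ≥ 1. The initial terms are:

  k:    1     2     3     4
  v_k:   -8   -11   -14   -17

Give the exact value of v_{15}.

-50

1st diffs: -3, -3, -3 (constant).
So v_k = -3k - 5.
Evaluating at k = 15 gives v_{15} = -50.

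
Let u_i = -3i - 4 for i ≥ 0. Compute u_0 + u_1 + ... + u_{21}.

Over i = 0..21: Σi = 231.
Total = (-3)·231 + (-4)·22 = -781.

-781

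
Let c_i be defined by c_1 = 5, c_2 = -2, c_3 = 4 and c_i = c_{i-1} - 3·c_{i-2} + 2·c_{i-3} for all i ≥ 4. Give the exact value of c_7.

-20

Applying the relation repeatedly:
c_4 = 20; c_5 = 4; c_6 = -48; c_7 = -20.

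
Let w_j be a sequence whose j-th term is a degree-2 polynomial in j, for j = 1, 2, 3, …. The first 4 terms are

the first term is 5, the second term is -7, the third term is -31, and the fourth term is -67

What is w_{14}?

1st diffs: -12, -24, -36.
2nd diffs: -12, -12 (constant).
Newton forward-difference form: w_j = 5 + (-12)·C(j-1,1) + (-12)·C(j-1,2).
At j = 14: j-1 = 13, so w_{14} = 5 - 156 - 936 = -1087.

-1087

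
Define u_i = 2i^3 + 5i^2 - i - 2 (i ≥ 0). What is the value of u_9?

u_9 = 2·9^3 + 5·9^2 - 1·9 - 2 = 1852.

1852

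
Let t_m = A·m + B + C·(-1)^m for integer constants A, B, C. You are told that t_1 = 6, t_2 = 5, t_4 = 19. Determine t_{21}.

Write the equations: A + B - C = 6; 2A + B + C = 5; 4A + B + C = 19.
Subtracting the first from the second: A + 2C = -1.
Subtracting the second from the third: 2A = 14.
Solving: C = -4, A = 7, then B = -5.
So t_m = 7·m + (-5) + (-4)·(-1)^m; at m=21 this is 146.

146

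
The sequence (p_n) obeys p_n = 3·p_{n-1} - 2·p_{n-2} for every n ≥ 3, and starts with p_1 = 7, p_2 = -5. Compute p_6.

Applying the relation repeatedly:
p_3 = -29  p_4 = -77  p_5 = -173  p_6 = -365.
(Characteristic roots are 2 and 1.)

-365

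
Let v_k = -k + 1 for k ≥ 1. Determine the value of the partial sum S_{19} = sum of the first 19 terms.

Over k = 1..19: Σk = 190.
Total = (-1)·190 + (1)·19 = -171.

-171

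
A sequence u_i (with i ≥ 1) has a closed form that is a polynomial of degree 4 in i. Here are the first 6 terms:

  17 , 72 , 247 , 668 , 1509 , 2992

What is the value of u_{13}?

1st diffs: 55, 175, 421, 841, 1483.
2nd diffs: 120, 246, 420, 642.
3rd diffs: 126, 174, 222.
4th diffs: 48, 48 (constant).
So u_i = 2i^4 + i^3 + 4i^2 + 6i + 4.
Evaluating at i = 13 gives u_{13} = 60077.

60077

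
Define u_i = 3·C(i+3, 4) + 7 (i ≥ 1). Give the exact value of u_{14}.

7147

C(17, 4) = 2380, so u_{14} = 7147.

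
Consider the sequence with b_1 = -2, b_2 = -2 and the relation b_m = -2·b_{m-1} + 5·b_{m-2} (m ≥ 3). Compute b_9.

-3714

b_3 = -6  b_4 = 2  b_5 = -34  b_6 = 78  b_7 = -326  b_8 = 1042  b_9 = -3714.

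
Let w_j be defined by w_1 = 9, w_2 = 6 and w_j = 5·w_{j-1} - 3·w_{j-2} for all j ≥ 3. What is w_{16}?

-244693227

Compute successive terms:
w_3 = 3; w_4 = -3; w_5 = -24; …; w_{13} = -3071679; w_{14} = -13216746; w_{15} = -56868693; w_{16} = -244693227.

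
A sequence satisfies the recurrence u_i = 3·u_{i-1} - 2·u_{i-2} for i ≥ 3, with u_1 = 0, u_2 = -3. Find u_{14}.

Compute successive terms:
u_3 = -9, u_4 = -21, u_5 = -45, …, u_{11} = -3069, u_{12} = -6141, u_{13} = -12285, u_{14} = -24573.
(Characteristic roots are 2 and 1.)

-24573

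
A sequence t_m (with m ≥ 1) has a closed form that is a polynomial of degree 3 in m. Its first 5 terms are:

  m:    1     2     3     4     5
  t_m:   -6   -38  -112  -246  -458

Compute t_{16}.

1st diffs: -32, -74, -134, -212.
2nd diffs: -42, -60, -78.
3rd diffs: -18, -18 (constant).
Newton forward-difference form: t_m = -6 + (-32)·C(m-1,1) + (-42)·C(m-1,2) + (-18)·C(m-1,3).
At m = 16: m-1 = 15, so t_{16} = -6 - 480 - 4410 - 8190 = -13086.

-13086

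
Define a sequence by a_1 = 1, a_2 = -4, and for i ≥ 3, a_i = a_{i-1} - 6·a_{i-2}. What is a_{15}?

133370

Compute successive terms:
a_3 = -10, a_4 = 14, a_5 = 74, …, a_{12} = -37450, a_{13} = 18266, a_{14} = 242966, a_{15} = 133370.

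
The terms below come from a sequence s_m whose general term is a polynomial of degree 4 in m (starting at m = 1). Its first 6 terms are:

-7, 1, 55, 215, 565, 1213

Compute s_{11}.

14383

1st diffs: 8, 54, 160, 350, 648.
2nd diffs: 46, 106, 190, 298.
3rd diffs: 60, 84, 108.
4th diffs: 24, 24 (constant).
Newton forward-difference form: s_m = -7 + 8·C(m-1,1) + 46·C(m-1,2) + 60·C(m-1,3) + 24·C(m-1,4).
At m = 11: m-1 = 10, so s_{11} = -7 + 80 + 2070 + 7200 + 5040 = 14383.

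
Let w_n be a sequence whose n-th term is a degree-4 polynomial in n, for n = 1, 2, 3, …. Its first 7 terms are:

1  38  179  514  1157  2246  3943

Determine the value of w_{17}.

1st diffs: 37, 141, 335, 643, 1089, 1697.
2nd diffs: 104, 194, 308, 446, 608.
3rd diffs: 90, 114, 138, 162.
4th diffs: 24, 24, 24 (constant).
Newton forward-difference form: w_n = 1 + 37·C(n-1,1) + 104·C(n-1,2) + 90·C(n-1,3) + 24·C(n-1,4).
At n = 17: n-1 = 16, so w_{17} = 1 + 592 + 12480 + 50400 + 43680 = 107153.

107153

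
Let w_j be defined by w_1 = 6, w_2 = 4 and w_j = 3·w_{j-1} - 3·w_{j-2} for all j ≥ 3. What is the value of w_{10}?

810

Applying the relation repeatedly:
w_3 = -6;  w_4 = -30;  w_5 = -72;  w_6 = -126;  w_7 = -162;  w_8 = -108;  w_9 = 162;  w_{10} = 810.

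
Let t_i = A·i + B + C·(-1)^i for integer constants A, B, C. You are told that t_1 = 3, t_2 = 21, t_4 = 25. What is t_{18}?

Write the equations: A + B - C = 3; 2A + B + C = 21; 4A + B + C = 25.
Subtracting the first from the second: A + 2C = 18.
Subtracting the second from the third: 2A = 4.
Solving: C = 8, A = 2, then B = 9.
So t_i = 2·i + 9 + 8·(-1)^i; at i=18 this is 53.

53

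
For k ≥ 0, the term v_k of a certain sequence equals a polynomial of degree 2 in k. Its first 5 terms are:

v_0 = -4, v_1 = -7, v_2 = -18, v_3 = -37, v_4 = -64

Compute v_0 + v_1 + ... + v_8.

1st diffs: -3, -11, -19, -27.
2nd diffs: -8, -8, -8 (constant).
Newton forward-difference form: v_k = -4 + (-3)·C(k,1) + (-8)·C(k,2).
Continuing: -99, -142, -193, -252.
Summing k = 0..8 (9 terms) gives -816.

-816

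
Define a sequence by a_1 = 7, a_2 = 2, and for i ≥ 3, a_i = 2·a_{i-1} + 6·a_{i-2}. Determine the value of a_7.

6088

Step forward from the initial values:
a_3 = 46; a_4 = 104; a_5 = 484; a_6 = 1592; a_7 = 6088.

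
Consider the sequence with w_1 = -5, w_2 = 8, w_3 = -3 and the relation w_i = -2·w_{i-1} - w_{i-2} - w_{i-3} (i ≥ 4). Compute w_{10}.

Applying the relation repeatedly:
w_4 = 3, w_5 = -11, w_6 = 22, w_7 = -36, w_8 = 61, w_9 = -108, w_{10} = 191.

191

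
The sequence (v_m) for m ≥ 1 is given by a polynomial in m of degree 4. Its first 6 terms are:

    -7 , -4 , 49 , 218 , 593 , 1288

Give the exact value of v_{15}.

1st diffs: 3, 53, 169, 375, 695.
2nd diffs: 50, 116, 206, 320.
3rd diffs: 66, 90, 114.
4th diffs: 24, 24 (constant).
So v_m = m^4 + m^3 - 6m^2 - m - 2.
Evaluating at m = 15 gives v_{15} = 52633.

52633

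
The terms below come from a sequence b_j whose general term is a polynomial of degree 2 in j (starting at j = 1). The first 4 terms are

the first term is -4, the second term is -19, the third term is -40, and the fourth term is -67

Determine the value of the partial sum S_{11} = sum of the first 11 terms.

1st diffs: -15, -21, -27.
2nd diffs: -6, -6 (constant).
Newton forward-difference form: b_j = -4 + (-15)·C(j-1,1) + (-6)·C(j-1,2).
Continuing: …, -100, -139, -184, -235, …, b_{11} = -424.
Summing j = 1..11 (11 terms) gives -1859.

-1859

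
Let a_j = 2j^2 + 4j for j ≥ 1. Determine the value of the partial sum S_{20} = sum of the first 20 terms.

Over j = 1..20: Σj = 210, Σj² = 2870.
Total = (2)·2870 + (4)·210 = 6580.

6580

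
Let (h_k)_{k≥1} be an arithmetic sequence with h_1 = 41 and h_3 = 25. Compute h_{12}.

Common difference d = (25 - 41) / (3 - 1) = -8.
h_k = 41 + (k - 1)·(-8).
h_{12} = 41 + 11·(-8) = -47.

-47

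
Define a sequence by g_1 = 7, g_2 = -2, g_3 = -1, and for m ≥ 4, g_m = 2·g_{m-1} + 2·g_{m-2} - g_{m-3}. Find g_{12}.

Iterate the recurrence:
g_4 = -13, g_5 = -26, g_6 = -77, g_7 = -193, g_8 = -514, g_9 = -1337, g_{10} = -3509, g_{11} = -9178, g_{12} = -24037.

-24037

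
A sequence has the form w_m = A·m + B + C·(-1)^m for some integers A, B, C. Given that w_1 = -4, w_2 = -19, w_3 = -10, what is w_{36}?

-121

Write the equations: A + B - C = -4; 2A + B + C = -19; 3A + B - C = -10.
Subtracting the first from the second: A + 2C = -15.
Subtracting the second from the third: A - 2C = 9.
Solving: C = -6, A = -3, then B = -7.
Therefore w_{36} = -108 + (-7) + (-6)·1 = -121.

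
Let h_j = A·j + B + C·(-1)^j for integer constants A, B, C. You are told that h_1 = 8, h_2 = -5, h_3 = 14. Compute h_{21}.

68

At j = 1, 2, 3: A + B - C = 8; 2A + B + C = -5; 3A + B - C = 14.
Subtracting the first from the second: A + 2C = -13.
Subtracting the second from the third: A - 2C = 19.
Solving: C = -8, A = 3, then B = -3.
Therefore h_{21} = 63 + (-3) + (-8)·(-1) = 68.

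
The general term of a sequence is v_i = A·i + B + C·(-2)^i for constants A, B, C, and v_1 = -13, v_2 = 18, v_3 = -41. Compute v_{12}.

20488

At i = 1, 2, 3: A + B - 2C = -13; 2A + B + 4C = 18; 3A + B - 8C = -41.
Subtracting the first from the second: A + 6C = 31.
Subtracting the second from the third: A - 12C = -59.
Solving: C = 5, A = 1, then B = -4.
Hence v_{12} = 1·12 + (-4) + 5·4096 = 20488.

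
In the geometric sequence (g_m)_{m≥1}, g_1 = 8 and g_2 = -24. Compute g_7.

Common ratio r = -3.
g_m = 8·(-3)^(m-1).
g_7 = 8·(-3)^6 = 5832.

5832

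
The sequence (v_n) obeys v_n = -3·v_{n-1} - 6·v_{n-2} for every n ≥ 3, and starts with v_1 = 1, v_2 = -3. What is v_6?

Applying the relation repeatedly:
v_3 = 3  v_4 = 9  v_5 = -45  v_6 = 81.

81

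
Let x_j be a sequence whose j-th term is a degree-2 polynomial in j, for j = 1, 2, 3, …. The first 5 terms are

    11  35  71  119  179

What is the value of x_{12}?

935

1st diffs: 24, 36, 48, 60.
2nd diffs: 12, 12, 12 (constant).
Newton forward-difference form: x_j = 11 + 24·C(j-1,1) + 12·C(j-1,2).
At j = 12: j-1 = 11, so x_{12} = 11 + 264 + 660 = 935.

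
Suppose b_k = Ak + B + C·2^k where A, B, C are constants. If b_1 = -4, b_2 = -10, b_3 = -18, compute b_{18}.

Write the equations: A + B + 2C = -4; 2A + B + 4C = -10; 3A + B + 8C = -18.
Subtracting the first from the second: A + 2C = -6.
Subtracting the second from the third: A + 4C = -8.
Solving: C = -1, A = -4, then B = 2.
Therefore b_{18} = -72 + 2 + (-1)·262144 = -262214.

-262214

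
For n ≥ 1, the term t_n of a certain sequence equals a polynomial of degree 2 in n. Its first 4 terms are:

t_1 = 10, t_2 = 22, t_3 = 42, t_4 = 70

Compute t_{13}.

682

1st diffs: 12, 20, 28.
2nd diffs: 8, 8 (constant).
Newton forward-difference form: t_n = 10 + 12·C(n-1,1) + 8·C(n-1,2).
At n = 13: n-1 = 12, so t_{13} = 10 + 144 + 528 = 682.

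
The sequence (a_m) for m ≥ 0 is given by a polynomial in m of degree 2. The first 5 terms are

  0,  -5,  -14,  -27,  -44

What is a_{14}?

-434

1st diffs: -5, -9, -13, -17.
2nd diffs: -4, -4, -4 (constant).
Newton forward-difference form: a_m = (-5)·C(m,1) + (-4)·C(m,2).
At m = 14: m = 14, so a_{14} = -70 - 364 = -434.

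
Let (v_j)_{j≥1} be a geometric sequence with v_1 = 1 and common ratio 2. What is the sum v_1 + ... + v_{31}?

2147483647

v_j = 1·2^(j-1).
S = 1·(2^31 - 1)/(2 - 1) = 1·(2147483648 - 1)/(1) = 2147483647.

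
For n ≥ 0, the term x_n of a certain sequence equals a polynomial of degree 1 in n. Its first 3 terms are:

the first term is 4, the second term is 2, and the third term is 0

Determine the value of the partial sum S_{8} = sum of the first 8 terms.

1st diffs: -2, -2 (constant).
So x_n = -2n + 4.
Continuing: …, -2, -4, -6, -8, …, x_7 = -10.
Summing n = 0..7 (8 terms) gives -24.

-24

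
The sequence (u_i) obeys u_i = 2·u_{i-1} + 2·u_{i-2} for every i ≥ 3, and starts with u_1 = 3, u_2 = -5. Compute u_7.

Compute successive terms:
u_3 = -4, u_4 = -18, u_5 = -44, u_6 = -124, u_7 = -336.

-336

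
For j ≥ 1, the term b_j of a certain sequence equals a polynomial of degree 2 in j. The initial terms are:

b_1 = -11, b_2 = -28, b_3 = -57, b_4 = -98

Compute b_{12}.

1st diffs: -17, -29, -41.
2nd diffs: -12, -12 (constant).
Newton forward-difference form: b_j = -11 + (-17)·C(j-1,1) + (-12)·C(j-1,2).
At j = 12: j-1 = 11, so b_{12} = -11 - 187 - 660 = -858.

-858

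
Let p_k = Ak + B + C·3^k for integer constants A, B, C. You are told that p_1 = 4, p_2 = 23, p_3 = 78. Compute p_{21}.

At k = 1, 2, 3: A + B + 3C = 4; 2A + B + 9C = 23; 3A + B + 27C = 78.
Subtracting the first from the second: A + 6C = 19.
Subtracting the second from the third: A + 18C = 55.
Solving: C = 3, A = 1, then B = -6.
So p_k = 1·k + (-6) + 3·3^k; at k=21 this is 31381059624.

31381059624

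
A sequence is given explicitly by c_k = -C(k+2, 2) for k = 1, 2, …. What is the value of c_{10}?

C(12, 2) = 66, so c_{10} = -66.

-66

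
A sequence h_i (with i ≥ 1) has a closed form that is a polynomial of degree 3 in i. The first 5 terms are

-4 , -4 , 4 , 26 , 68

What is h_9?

556

1st diffs: 0, 8, 22, 42.
2nd diffs: 8, 14, 20.
3rd diffs: 6, 6 (constant).
Newton forward-difference form: h_i = -4 + 8·C(i-1,2) + 6·C(i-1,3).
At i = 9: i-1 = 8, so h_9 = -4 + 224 + 336 = 556.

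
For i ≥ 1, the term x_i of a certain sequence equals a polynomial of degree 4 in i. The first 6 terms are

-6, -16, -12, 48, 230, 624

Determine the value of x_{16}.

53184

1st diffs: -10, 4, 60, 182, 394.
2nd diffs: 14, 56, 122, 212.
3rd diffs: 42, 66, 90.
4th diffs: 24, 24 (constant).
Newton forward-difference form: x_i = -6 + (-10)·C(i-1,1) + 14·C(i-1,2) + 42·C(i-1,3) + 24·C(i-1,4).
At i = 16: i-1 = 15, so x_{16} = -6 - 150 + 1470 + 19110 + 32760 = 53184.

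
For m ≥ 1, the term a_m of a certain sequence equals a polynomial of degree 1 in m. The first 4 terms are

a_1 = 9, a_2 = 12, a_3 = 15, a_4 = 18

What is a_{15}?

1st diffs: 3, 3, 3 (constant).
So a_m = 3m + 6.
Evaluating at m = 15 gives a_{15} = 51.

51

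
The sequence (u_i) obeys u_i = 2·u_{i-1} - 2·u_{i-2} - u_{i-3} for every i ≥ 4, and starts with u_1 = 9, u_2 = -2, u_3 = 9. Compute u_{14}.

u_4 = 13, u_5 = 10, u_6 = -15, …, u_{11} = 514, u_{12} = 833, u_{13} = 505, u_{14} = -1170.

-1170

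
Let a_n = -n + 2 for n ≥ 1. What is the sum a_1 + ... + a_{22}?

Over n = 1..22: Σn = 253.
Total = (-1)·253 + (2)·22 = -209.

-209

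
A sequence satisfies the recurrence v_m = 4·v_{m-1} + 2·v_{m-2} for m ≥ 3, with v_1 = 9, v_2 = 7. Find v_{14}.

604100032

v_3 = 46  v_4 = 198  v_5 = 884  …  v_{11} = 6857696  v_{12} = 30513248  v_{13} = 135768384  v_{14} = 604100032.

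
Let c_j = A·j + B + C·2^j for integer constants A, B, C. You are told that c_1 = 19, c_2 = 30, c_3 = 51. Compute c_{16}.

Plug in j = 1, 2, 3: A + B + 2C = 19; 2A + B + 4C = 30; 3A + B + 8C = 51.
Subtracting the first from the second: A + 2C = 11.
Subtracting the second from the third: A + 4C = 21.
Solving: C = 5, A = 1, then B = 8.
Therefore c_{16} = 16 + 8 + 5·65536 = 327704.

327704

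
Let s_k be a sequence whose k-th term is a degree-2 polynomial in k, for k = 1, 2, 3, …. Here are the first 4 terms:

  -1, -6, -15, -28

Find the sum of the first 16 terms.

-2856

1st diffs: -5, -9, -13.
2nd diffs: -4, -4 (constant).
Newton forward-difference form: s_k = -1 + (-5)·C(k-1,1) + (-4)·C(k-1,2).
Continuing: …, -45, -66, -91, -120, …, s_{16} = -496.
Summing k = 1..16 (16 terms) gives -2856.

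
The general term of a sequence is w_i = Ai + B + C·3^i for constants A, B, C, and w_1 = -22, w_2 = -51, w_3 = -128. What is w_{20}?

The three given values yield: A + B + 3C = -22; 2A + B + 9C = -51; 3A + B + 27C = -128.
Subtracting the first from the second: A + 6C = -29.
Subtracting the second from the third: A + 18C = -77.
Solving: C = -4, A = -5, then B = -5.
Therefore w_{20} = -100 + (-5) + (-4)·3486784401 = -13947137709.

-13947137709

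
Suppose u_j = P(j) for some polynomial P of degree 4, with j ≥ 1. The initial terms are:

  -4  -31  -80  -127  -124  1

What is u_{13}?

1st diffs: -27, -49, -47, 3, 125.
2nd diffs: -22, 2, 50, 122.
3rd diffs: 24, 48, 72.
4th diffs: 24, 24 (constant).
So u_j = j^4 - 6j^3 + 1.
Evaluating at j = 13 gives u_{13} = 15380.

15380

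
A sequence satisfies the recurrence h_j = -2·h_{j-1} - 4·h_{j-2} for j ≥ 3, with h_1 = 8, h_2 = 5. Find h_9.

Compute successive terms:
h_3 = -42, h_4 = 64, h_5 = 40, h_6 = -336, h_7 = 512, h_8 = 320, h_9 = -2688.

-2688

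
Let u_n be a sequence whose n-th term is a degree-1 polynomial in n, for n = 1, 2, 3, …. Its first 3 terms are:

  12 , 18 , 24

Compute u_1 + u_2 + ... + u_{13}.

1st diffs: 6, 6 (constant).
So u_n = 6n + 6.
Continuing: …, 30, 36, 42, 48, …, u_{13} = 84.
Summing n = 1..13 (13 terms) gives 624.

624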